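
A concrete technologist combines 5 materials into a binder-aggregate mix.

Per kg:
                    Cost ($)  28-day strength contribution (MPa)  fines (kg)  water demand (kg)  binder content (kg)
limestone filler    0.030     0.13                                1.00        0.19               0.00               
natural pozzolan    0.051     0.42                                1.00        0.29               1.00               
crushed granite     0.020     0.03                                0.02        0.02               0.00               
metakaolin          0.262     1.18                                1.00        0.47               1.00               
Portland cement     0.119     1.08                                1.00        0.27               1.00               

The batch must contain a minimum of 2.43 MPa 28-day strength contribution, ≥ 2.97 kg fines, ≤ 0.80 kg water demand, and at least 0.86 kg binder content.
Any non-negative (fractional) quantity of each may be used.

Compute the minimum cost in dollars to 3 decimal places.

$0.275

Treat it as an LP. Let x1 = kg of limestone filler, x2 = kg of natural pozzolan, x3 = kg of crushed granite, x4 = kg of metakaolin, x5 = kg of Portland cement.
Minimize 0.03x1 + 0.051x2 + 0.02x3 + 0.262x4 + 0.119x5 with:
  0.13x1 + 0.42x2 + 0.03x3 + 1.18x4 + 1.08x5 ≥ 2.43   (28-day strength contribution)
  1x1 + 1x2 + 0.02x3 + 1x4 + 1x5 ≥ 2.97   (fines)
  0.19x1 + 0.29x2 + 0.02x3 + 0.47x4 + 0.27x5 ≤ 0.8   (water demand)
  1x2 + 1x4 + 1x5 ≥ 0.86   (binder content)
  x1, x2, x3, x4, x5 ≥ 0.
The minimum-cost mix takes nothing from crushed granite, metakaolin — only limestone filler, natural pozzolan, Portland cement. There the 28-day strength contribution, fines, water demand constraints are tight.
Optimal quantities: limestone filler = 0.2341 kg, natural pozzolan = 0.8413 kg, Portland cement = 1.895 kg.
Hence cost = 0.03·0.2341 + 0.051·0.8413 + 0.119·1.895 = $0.27543.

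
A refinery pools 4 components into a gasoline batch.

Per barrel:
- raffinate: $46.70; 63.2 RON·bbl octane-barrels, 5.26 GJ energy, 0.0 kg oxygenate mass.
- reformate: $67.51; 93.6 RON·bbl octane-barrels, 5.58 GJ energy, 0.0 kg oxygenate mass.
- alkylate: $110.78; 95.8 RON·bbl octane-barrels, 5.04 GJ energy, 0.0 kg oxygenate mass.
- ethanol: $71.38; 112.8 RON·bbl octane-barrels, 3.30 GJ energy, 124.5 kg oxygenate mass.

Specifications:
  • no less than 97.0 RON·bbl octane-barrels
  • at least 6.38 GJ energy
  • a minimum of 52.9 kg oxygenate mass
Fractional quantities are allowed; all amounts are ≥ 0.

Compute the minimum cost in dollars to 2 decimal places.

Set it up as a linear program. Let x1 = barrels of raffinate, x2 = barrels of reformate, x3 = barrels of alkylate, x4 = barrels of ethanol.
Minimize 46.7x1 + 67.51x2 + 110.78x3 + 71.38x4 subject to:
  63.2x1 + 93.6x2 + 95.8x3 + 112.8x4 ≥ 97   (octane-barrels)
  5.26x1 + 5.58x2 + 5.04x3 + 3.3x4 ≥ 6.38   (energy)
  124.5x4 ≥ 52.9   (oxygenate mass)
  x1, x2, x3, x4 ≥ 0.
The minimum-cost mix takes nothing from reformate, alkylate — only raffinate, ethanol. Binding constraints: energy and oxygenate mass.
So raffinate = 0.94636 barrels, ethanol = 0.4249 barrels.
Objective = 46.7·0.94636 + 71.38·0.4249 = 74.5244.

$74.52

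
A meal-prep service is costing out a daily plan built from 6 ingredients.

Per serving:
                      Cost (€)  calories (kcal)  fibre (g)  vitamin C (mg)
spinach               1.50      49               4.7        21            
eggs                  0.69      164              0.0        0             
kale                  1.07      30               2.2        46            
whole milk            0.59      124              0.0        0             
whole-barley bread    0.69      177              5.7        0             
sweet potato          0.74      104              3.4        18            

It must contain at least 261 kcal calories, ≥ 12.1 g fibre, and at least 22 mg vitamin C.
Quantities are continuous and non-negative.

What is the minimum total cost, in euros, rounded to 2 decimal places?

Let x1 = servings of spinach, x2 = servings of eggs, x3 = servings of kale, x4 = servings of whole milk, x5 = servings of whole-barley bread, x6 = servings of sweet potato.
Minimise 1.5x1 + 0.69x2 + 1.07x3 + 0.59x4 + 0.69x5 + 0.74x6 subject to:
  49x1 + 164x2 + 30x3 + 124x4 + 177x5 + 104x6 ≥ 261   (calories)
  4.7x1 + 2.2x3 + 5.7x5 + 3.4x6 ≥ 12.1   (fibre)
  21x1 + 46x3 + 18x6 ≥ 22   (vitamin C)
  x1, x2, x3, x4, x5, x6 ≥ 0.
The minimum-cost mix takes nothing from spinach, eggs, whole milk, sweet potato — only kale, whole-barley bread. Binding constraints: fibre and vitamin C.
Optimal quantities: kale = 0.4783 servings, whole-barley bread = 1.938 servings.
Total cost: 1.07·0.4783 + 0.69·1.938 = 1.8490.

€1.85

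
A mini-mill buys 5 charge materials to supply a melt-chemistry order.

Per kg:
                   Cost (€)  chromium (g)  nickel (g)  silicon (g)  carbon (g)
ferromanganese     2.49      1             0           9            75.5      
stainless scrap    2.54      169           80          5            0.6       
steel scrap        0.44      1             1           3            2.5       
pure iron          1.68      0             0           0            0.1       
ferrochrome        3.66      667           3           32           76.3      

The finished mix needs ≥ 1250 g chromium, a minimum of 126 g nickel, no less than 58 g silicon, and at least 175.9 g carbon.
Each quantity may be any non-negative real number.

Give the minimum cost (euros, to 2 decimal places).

Let x1 = kg of ferromanganese, x2 = kg of stainless scrap, x3 = kg of steel scrap, x4 = kg of pure iron, x5 = kg of ferrochrome.
Minimise 2.49x1 + 2.54x2 + 0.44x3 + 1.68x4 + 3.66x5 subject to:
  1x1 + 169x2 + 1x3 + 667x5 ≥ 1250   (chromium)
  80x2 + 1x3 + 3x5 ≥ 126   (nickel)
  9x1 + 5x2 + 3x3 + 32x5 ≥ 58   (silicon)
  75.5x1 + 0.6x2 + 2.5x3 + 0.1x4 + 76.3x5 ≥ 175.9   (carbon)
  x1, x2, x3, x4, x5 ≥ 0.
The optimal basis is {ferromanganese, stainless scrap, ferrochrome}; steel scrap, pure iron drop out. Binding constraints: chromium, nickel, carbon.
Optimal quantities: ferromanganese = 0.814 kg, stainless scrap = 1.519 kg, ferrochrome = 1.488 kg.
Hence cost = 2.49·0.814 + 2.54·1.519 + 3.66·1.488 = €11.3312.

€11.33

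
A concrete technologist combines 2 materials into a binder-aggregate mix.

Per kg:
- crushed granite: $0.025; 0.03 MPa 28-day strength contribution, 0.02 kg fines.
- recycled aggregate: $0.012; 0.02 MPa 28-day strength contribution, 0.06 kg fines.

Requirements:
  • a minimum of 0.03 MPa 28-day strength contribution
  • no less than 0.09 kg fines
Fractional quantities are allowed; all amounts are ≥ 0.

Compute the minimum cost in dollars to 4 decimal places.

Set it up as a linear program. Let x1 = kg of crushed granite, x2 = kg of recycled aggregate.
min 0.025x1 + 0.012x2 with:
  0.03x1 + 0.02x2 ≥ 0.03   (28-day strength contribution)
  0.02x1 + 0.06x2 ≥ 0.09   (fines)
  x1, x2 ≥ 0.
The cheapest feasible vertex uses only recycled aggregate; crushed granite is not used. Binding constraints: 28-day strength contribution and fines.
Optimal quantities: recycled aggregate = 1.5 kg.
Objective = 0.012·1.5 = 0.018000.

$0.0180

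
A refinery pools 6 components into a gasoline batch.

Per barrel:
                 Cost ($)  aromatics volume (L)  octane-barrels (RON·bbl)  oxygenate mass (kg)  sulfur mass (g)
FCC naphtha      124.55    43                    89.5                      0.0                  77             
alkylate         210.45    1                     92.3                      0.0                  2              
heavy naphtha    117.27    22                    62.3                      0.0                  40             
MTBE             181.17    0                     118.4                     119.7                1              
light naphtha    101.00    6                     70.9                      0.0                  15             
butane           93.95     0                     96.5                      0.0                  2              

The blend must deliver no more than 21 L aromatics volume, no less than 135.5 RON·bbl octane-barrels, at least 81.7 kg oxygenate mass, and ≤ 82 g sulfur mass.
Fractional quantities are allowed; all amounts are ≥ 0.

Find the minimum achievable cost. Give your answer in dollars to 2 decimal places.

$176.90

Treat it as an LP. Let x1 = barrels of FCC naphtha, x2 = barrels of alkylate, x3 = barrels of heavy naphtha, x4 = barrels of MTBE, x5 = barrels of light naphtha, x6 = barrels of butane.
Minimize 124.55x1 + 210.45x2 + 117.27x3 + 181.17x4 + 101x5 + 93.95x6 subject to:
  43x1 + 1x2 + 22x3 + 6x5 ≤ 21   (aromatics volume)
  89.5x1 + 92.3x2 + 62.3x3 + 118.4x4 + 70.9x5 + 96.5x6 ≥ 135.5   (octane-barrels)
  119.7x4 ≥ 81.7   (oxygenate mass)
  77x1 + 2x2 + 40x3 + 1x4 + 15x5 + 2x6 ≤ 82   (sulfur mass)
  x1, x2, x3, x4, x5, x6 ≥ 0.
The minimum-cost mix takes nothing from FCC naphtha, alkylate, heavy naphtha, light naphtha — only MTBE, butane. Binding constraints: octane-barrels and oxygenate mass.
So MTBE = 0.68254 barrels, butane = 0.56671 barrels.
Cost = 181.17·0.68254 + 93.95·0.56671 = 176.8982.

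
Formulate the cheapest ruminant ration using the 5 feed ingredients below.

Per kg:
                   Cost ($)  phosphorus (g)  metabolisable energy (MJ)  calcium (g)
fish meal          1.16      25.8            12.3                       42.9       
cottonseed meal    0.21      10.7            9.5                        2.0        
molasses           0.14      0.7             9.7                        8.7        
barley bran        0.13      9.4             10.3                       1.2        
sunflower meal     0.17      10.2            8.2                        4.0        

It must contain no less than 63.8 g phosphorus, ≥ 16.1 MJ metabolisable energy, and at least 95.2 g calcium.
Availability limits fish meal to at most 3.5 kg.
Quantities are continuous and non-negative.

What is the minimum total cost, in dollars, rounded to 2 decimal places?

This is a linear program. Let x1 = kg of fish meal, x2 = kg of cottonseed meal, x3 = kg of molasses, x4 = kg of barley bran, x5 = kg of sunflower meal.
Minimize 1.16x1 + 0.21x2 + 0.14x3 + 0.13x4 + 0.17x5 s.t.:
  25.8x1 + 10.7x2 + 0.7x3 + 9.4x4 + 10.2x5 ≥ 63.8   (phosphorus)
  12.3x1 + 9.5x2 + 9.7x3 + 10.3x4 + 8.2x5 ≥ 16.1   (metabolisable energy)
  42.9x1 + 2x2 + 8.7x3 + 1.2x4 + 4x5 ≥ 95.2   (calcium)
  x1 ≤ 3.5
  x1, x2, x3, x4, x5 ≥ 0.
The minimum-cost mix takes nothing from fish meal, cottonseed meal, barley bran — only molasses, sunflower meal. Binding constraints: phosphorus and calcium.
So molasses = 8.33 kg, sunflower meal = 5.683 kg.
Objective = 0.14·8.33 + 0.17·5.683 = 2.1323.

$2.13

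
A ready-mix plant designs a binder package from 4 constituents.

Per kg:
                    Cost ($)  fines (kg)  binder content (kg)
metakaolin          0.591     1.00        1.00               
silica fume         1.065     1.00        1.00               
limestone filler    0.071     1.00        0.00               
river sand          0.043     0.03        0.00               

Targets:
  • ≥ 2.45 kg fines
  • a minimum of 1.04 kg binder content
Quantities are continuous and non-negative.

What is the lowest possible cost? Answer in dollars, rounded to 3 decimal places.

Treat it as an LP. Let x1 = kg of metakaolin, x2 = kg of silica fume, x3 = kg of limestone filler, x4 = kg of river sand.
Minimize 0.591x1 + 1.065x2 + 0.071x3 + 0.043x4 with:
  1x1 + 1x2 + 1x3 + 0.03x4 ≥ 2.45   (fines)
  1x1 + 1x2 ≥ 1.04   (binder content)
  x1, x2, x3, x4 ≥ 0.
The minimum-cost mix takes nothing from silica fume, river sand — only metakaolin, limestone filler. Binding constraints: fines and binder content.
Optimal quantities: metakaolin = 1.04 kg, limestone filler = 1.41 kg.
Total cost: 0.591·1.04 + 0.071·1.41 = 0.71475.

$0.715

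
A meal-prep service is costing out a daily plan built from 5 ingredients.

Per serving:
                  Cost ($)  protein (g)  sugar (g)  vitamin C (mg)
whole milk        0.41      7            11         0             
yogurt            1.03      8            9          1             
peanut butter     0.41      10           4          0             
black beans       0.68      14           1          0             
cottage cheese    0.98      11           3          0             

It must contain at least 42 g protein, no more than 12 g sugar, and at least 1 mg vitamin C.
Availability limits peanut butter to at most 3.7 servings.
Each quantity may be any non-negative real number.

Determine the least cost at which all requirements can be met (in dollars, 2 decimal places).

Set it up as a linear program. Let x1 = servings of whole milk, x2 = servings of yogurt, x3 = servings of peanut butter, x4 = servings of black beans, x5 = servings of cottage cheese.
Minimize 0.41x1 + 1.03x2 + 0.41x3 + 0.68x4 + 0.98x5 subject to:
  7x1 + 8x2 + 10x3 + 14x4 + 11x5 ≥ 42   (protein)
  11x1 + 9x2 + 4x3 + 1x4 + 3x5 ≤ 12   (sugar)
  1x2 ≥ 1   (vitamin C)
  x3 ≤ 3.7
  x1, x2, x3, x4, x5 ≥ 0.
The optimal basis is {yogurt, peanut butter, black beans}; whole milk, cottage cheese drop out. There the protein, sugar, vitamin C constraints are tight.
So yogurt = 1 serving, peanut butter = 0.1739 servings, black beans = 2.304 servings.
Total cost: 1.03·1 + 0.41·0.1739 + 0.68·2.304 = 2.6680.

$2.67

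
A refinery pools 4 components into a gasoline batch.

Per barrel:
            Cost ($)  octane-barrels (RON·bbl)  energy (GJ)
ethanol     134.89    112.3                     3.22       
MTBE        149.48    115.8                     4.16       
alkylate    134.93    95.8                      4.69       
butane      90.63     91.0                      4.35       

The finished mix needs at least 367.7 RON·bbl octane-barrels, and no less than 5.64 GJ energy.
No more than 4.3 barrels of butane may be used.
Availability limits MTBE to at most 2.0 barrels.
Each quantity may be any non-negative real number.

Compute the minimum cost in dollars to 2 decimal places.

Set it up as a linear program. Let x1 = barrels of ethanol, x2 = barrels of MTBE, x3 = barrels of alkylate, x4 = barrels of butane.
Minimize 134.89x1 + 149.48x2 + 134.93x3 + 90.63x4 with:
  112.3x1 + 115.8x2 + 95.8x3 + 91x4 ≥ 367.7   (octane-barrels)
  3.22x1 + 4.16x2 + 4.69x3 + 4.35x4 ≥ 5.64   (energy)
  x4 ≤ 4.3
  x2 ≤ 2
  x1, x2, x3, x4 ≥ 0.
The optimal basis is {butane}; ethanol, MTBE, alkylate drop out. The octane-barrels requirement is met with equality.
That vertex is x4 = 4.040659.
Cost = 90.63·4.040659 = 366.2049.

$366.20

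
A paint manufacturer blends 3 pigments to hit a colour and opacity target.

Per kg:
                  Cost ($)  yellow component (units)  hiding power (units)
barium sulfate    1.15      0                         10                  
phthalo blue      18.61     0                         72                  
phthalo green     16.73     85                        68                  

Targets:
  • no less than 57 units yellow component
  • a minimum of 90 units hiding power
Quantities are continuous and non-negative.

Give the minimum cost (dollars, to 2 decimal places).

$16.32

Let x1 = kg of barium sulfate, x2 = kg of phthalo blue, x3 = kg of phthalo green.
Minimise 1.15x1 + 18.61x2 + 16.73x3 s.t.:
  85x3 ≥ 57   (yellow component)
  10x1 + 72x2 + 68x3 ≥ 90   (hiding power)
  x1, x2, x3 ≥ 0.
The minimum-cost mix takes nothing from phthalo blue — only barium sulfate, phthalo green. Binding constraints: yellow component and hiding power.
Optimal quantities: barium sulfate = 4.44 kg, phthalo green = 0.67059 kg.
Total cost: 1.15·4.44 + 16.73·0.67059 = 16.32497.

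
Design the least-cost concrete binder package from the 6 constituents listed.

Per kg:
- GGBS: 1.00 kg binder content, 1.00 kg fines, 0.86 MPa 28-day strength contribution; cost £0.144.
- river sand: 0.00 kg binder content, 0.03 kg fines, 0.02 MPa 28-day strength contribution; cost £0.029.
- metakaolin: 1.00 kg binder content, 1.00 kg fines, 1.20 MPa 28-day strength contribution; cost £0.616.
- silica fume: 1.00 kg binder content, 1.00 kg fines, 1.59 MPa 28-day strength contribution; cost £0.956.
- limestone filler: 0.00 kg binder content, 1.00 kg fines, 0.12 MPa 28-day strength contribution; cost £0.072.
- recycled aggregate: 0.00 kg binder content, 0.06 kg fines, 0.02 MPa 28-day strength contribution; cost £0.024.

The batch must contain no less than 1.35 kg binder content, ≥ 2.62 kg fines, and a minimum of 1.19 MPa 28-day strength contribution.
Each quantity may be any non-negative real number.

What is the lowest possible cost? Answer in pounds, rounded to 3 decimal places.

Let x1 = kg of GGBS, x2 = kg of river sand, x3 = kg of metakaolin, x4 = kg of silica fume, x5 = kg of limestone filler, x6 = kg of recycled aggregate.
min 0.144x1 + 0.029x2 + 0.616x3 + 0.956x4 + 0.072x5 + 0.024x6 s.t.:
  1x1 + 1x3 + 1x4 ≥ 1.35   (binder content)
  1x1 + 0.03x2 + 1x3 + 1x4 + 1x5 + 0.06x6 ≥ 2.62   (fines)
  0.86x1 + 0.02x2 + 1.2x3 + 1.59x4 + 0.12x5 + 0.02x6 ≥ 1.19   (28-day strength contribution)
  x1, x2, x3, x4, x5, x6 ≥ 0.
The optimal basis is {GGBS, limestone filler}; river sand, metakaolin, silica fume, recycled aggregate drop out. There the binder content and fines constraints are tight.
Optimal quantities: GGBS = 1.35 kg, limestone filler = 1.27 kg.
Hence cost = 0.144·1.35 + 0.072·1.27 = £0.28584.

£0.286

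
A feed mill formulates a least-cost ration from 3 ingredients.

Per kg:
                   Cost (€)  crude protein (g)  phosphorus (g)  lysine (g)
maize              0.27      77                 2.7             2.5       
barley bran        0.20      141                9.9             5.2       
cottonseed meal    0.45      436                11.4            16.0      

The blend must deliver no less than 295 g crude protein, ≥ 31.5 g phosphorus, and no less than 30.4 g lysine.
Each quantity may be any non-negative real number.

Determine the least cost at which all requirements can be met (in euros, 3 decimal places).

€0.940

Treat it as an LP. Let x1 = kg of maize, x2 = kg of barley bran, x3 = kg of cottonseed meal.
Minimise 0.27x1 + 0.2x2 + 0.45x3 s.t.:
  77x1 + 141x2 + 436x3 ≥ 295   (crude protein)
  2.7x1 + 9.9x2 + 11.4x3 ≥ 31.5   (phosphorus)
  2.5x1 + 5.2x2 + 16x3 ≥ 30.4   (lysine)
  x1, x2, x3 ≥ 0.
The minimum-cost mix takes nothing from maize — only barley bran, cottonseed meal. The phosphorus and lysine requirements are met with equality.
Solving gives x2 = 1.588, x3 = 1.384.
Hence cost = 0.2·1.588 + 0.45·1.384 = €0.94040.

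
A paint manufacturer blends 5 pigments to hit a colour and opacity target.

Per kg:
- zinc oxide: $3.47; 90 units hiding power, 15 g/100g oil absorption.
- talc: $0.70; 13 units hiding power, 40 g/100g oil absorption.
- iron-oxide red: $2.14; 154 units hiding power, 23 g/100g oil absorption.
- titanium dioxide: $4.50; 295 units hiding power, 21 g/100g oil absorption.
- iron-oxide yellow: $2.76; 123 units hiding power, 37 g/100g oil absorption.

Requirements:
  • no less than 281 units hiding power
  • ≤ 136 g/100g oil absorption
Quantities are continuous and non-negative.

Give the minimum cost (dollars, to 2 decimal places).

$3.90

Treat it as an LP. Let x1 = kg of zinc oxide, x2 = kg of talc, x3 = kg of iron-oxide red, x4 = kg of titanium dioxide, x5 = kg of iron-oxide yellow.
Minimize 3.47x1 + 0.7x2 + 2.14x3 + 4.5x4 + 2.76x5 subject to:
  90x1 + 13x2 + 154x3 + 295x4 + 123x5 ≥ 281   (hiding power)
  15x1 + 40x2 + 23x3 + 21x4 + 37x5 ≤ 136   (oil absorption)
  x1, x2, x3, x4, x5 ≥ 0.
The cheapest feasible vertex uses only iron-oxide red; zinc oxide, talc, titanium dioxide, iron-oxide yellow are not used. There the hiding power constraint is tight.
Optimal quantities: iron-oxide red = 1.8247 kg.
Objective = 2.14·1.8247 = 3.9049.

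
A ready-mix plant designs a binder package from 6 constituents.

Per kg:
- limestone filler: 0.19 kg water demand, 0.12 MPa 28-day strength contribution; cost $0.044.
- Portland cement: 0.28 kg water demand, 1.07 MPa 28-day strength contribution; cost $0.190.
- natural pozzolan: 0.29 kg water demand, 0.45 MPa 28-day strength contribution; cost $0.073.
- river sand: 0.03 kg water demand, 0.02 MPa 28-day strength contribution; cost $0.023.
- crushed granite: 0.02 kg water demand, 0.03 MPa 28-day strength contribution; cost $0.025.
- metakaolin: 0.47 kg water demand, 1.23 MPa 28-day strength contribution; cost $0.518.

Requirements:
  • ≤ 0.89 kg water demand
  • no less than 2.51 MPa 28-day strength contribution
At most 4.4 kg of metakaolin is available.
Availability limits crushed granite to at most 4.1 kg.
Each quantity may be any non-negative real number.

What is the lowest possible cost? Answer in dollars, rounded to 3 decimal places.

$0.436

Treat it as an LP. Let x1 = kg of limestone filler, x2 = kg of Portland cement, x3 = kg of natural pozzolan, x4 = kg of river sand, x5 = kg of crushed granite, x6 = kg of metakaolin.
Minimise 0.044x1 + 0.19x2 + 0.073x3 + 0.023x4 + 0.025x5 + 0.518x6 subject to:
  0.19x1 + 0.28x2 + 0.29x3 + 0.03x4 + 0.02x5 + 0.47x6 ≤ 0.89   (water demand)
  0.12x1 + 1.07x2 + 0.45x3 + 0.02x4 + 0.03x5 + 1.23x6 ≥ 2.51   (28-day strength contribution)
  x6 ≤ 4.4
  x5 ≤ 4.1
  x1, x2, x3, x4, x5, x6 ≥ 0.
The cheapest feasible vertex uses only Portland cement, natural pozzolan; limestone filler, river sand, crushed granite, metakaolin are not used. Binding constraints: water demand and 28-day strength contribution.
Solving gives x2 = 1.776, x3 = 1.354.
Cost = 0.19·1.776 + 0.073·1.354 = 0.43628.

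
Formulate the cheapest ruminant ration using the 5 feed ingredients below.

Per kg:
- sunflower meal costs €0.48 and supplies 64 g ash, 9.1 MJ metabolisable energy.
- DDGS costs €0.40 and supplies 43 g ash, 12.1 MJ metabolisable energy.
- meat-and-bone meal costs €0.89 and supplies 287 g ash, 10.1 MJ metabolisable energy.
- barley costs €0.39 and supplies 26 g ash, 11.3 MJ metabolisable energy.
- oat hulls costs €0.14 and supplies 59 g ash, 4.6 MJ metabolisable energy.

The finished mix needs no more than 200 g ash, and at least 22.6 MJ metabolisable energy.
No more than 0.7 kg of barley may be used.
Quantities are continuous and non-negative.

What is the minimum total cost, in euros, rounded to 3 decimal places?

Let x1 = kg of sunflower meal, x2 = kg of DDGS, x3 = kg of meat-and-bone meal, x4 = kg of barley, x5 = kg of oat hulls.
min 0.48x1 + 0.4x2 + 0.89x3 + 0.39x4 + 0.14x5 with:
  64x1 + 43x2 + 287x3 + 26x4 + 59x5 ≤ 200   (ash)
  9.1x1 + 12.1x2 + 10.1x3 + 11.3x4 + 4.6x5 ≥ 22.6   (metabolisable energy)
  x4 ≤ 0.7
  x1, x2, x3, x4, x5 ≥ 0.
At the optimum only DDGS, oat hulls are positive (sunflower meal, meat-and-bone meal, barley = 0). The ash and metabolisable energy requirements are met with equality.
So DDGS = 0.801 kg, oat hulls = 2.806 kg.
Total cost: 0.4·0.801 + 0.14·2.806 = 0.71324.

€0.713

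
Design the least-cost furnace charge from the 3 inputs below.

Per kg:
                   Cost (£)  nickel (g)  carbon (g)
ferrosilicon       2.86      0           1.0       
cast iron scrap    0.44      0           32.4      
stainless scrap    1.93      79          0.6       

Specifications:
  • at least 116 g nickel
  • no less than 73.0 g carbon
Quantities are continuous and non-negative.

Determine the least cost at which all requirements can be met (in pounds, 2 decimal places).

Let x1 = kg of ferrosilicon, x2 = kg of cast iron scrap, x3 = kg of stainless scrap.
Minimise 2.86x1 + 0.44x2 + 1.93x3 with:
  79x3 ≥ 116   (nickel)
  1x1 + 32.4x2 + 0.6x3 ≥ 73   (carbon)
  x1, x2, x3 ≥ 0.
The cheapest feasible vertex uses only cast iron scrap, stainless scrap; ferrosilicon is not used. Binding constraints: nickel and carbon.
Solving gives x2 = 2.226, x3 = 1.468.
Cost = 0.44·2.226 + 1.93·1.468 = 3.8127.

£3.81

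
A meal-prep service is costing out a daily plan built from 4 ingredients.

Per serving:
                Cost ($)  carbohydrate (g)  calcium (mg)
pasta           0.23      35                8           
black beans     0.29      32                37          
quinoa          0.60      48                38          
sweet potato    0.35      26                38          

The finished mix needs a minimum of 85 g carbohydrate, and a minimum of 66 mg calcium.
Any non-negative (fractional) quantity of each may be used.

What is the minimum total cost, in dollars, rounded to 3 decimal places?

Set it up as a linear program. Let x1 = servings of pasta, x2 = servings of black beans, x3 = servings of quinoa, x4 = servings of sweet potato.
Minimise 0.23x1 + 0.29x2 + 0.6x3 + 0.35x4 s.t.:
  35x1 + 32x2 + 48x3 + 26x4 ≥ 85   (carbohydrate)
  8x1 + 37x2 + 38x3 + 38x4 ≥ 66   (calcium)
  x1, x2, x3, x4 ≥ 0.
The optimal basis is {pasta, black beans}; quinoa, sweet potato drop out. The carbohydrate and calcium requirements are met with equality.
Optimal quantities: pasta = 0.9942 servings, black beans = 1.569 servings.
Total cost: 0.23·0.9942 + 0.29·1.569 = 0.68368.

$0.684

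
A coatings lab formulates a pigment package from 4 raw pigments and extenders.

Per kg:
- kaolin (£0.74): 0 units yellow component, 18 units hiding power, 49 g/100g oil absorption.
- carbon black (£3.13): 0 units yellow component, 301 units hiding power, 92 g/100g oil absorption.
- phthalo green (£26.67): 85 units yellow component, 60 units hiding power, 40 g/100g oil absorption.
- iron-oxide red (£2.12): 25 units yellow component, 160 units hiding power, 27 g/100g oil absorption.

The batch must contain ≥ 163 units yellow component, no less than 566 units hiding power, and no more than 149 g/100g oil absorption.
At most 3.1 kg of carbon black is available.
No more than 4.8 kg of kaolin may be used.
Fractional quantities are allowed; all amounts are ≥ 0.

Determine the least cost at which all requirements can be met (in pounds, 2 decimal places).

£23.98

Let x1 = kg of kaolin, x2 = kg of carbon black, x3 = kg of phthalo green, x4 = kg of iron-oxide red.
min 0.74x1 + 3.13x2 + 26.67x3 + 2.12x4 s.t.:
  85x3 + 25x4 ≥ 163   (yellow component)
  18x1 + 301x2 + 60x3 + 160x4 ≥ 566   (hiding power)
  49x1 + 92x2 + 40x3 + 27x4 ≤ 149   (oil absorption)
  x2 ≤ 3.1
  x1 ≤ 4.8
  x1, x2, x3, x4 ≥ 0.
The cheapest feasible vertex uses only phthalo green, iron-oxide red; kaolin, carbon black are not used. There the yellow component and oil absorption constraints are tight.
That vertex is x3 = 0.522, x4 = 4.745.
Cost = 26.67·0.522 + 2.12·4.745 = 23.9811.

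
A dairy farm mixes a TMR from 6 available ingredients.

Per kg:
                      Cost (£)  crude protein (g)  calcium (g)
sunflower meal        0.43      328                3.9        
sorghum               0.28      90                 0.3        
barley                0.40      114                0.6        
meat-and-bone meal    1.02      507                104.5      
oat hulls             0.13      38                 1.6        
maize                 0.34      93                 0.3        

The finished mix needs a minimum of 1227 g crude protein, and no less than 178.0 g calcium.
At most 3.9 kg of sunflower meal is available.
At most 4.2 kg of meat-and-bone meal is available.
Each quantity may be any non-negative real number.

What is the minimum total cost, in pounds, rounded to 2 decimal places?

£2.20

Let x1 = kg of sunflower meal, x2 = kg of sorghum, x3 = kg of barley, x4 = kg of meat-and-bone meal, x5 = kg of oat hulls, x6 = kg of maize.
min 0.43x1 + 0.28x2 + 0.4x3 + 1.02x4 + 0.13x5 + 0.34x6 s.t.:
  328x1 + 90x2 + 114x3 + 507x4 + 38x5 + 93x6 ≥ 1227   (crude protein)
  3.9x1 + 0.3x2 + 0.6x3 + 104.5x4 + 1.6x5 + 0.3x6 ≥ 178   (calcium)
  x1 ≤ 3.9
  x4 ≤ 4.2
  x1, x2, x3, x4, x5, x6 ≥ 0.
The cheapest feasible vertex uses only sunflower meal, meat-and-bone meal; sorghum, barley, oat hulls, maize are not used. There the crude protein and calcium constraints are tight.
That vertex is x1 = 1.176, x4 = 1.659.
Cost = 0.43·1.176 + 1.02·1.659 = 2.1979.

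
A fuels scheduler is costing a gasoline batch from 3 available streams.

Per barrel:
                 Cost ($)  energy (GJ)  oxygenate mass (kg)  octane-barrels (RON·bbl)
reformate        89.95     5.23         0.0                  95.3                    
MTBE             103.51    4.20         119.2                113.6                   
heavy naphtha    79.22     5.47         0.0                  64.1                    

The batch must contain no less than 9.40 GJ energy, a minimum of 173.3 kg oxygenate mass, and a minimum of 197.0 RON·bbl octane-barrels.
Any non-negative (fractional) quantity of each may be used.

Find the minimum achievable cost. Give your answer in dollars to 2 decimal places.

$198.19

Let x1 = barrels of reformate, x2 = barrels of MTBE, x3 = barrels of heavy naphtha.
min 89.95x1 + 103.51x2 + 79.22x3 s.t.:
  5.23x1 + 4.2x2 + 5.47x3 ≥ 9.4   (energy)
  119.2x2 ≥ 173.3   (oxygenate mass)
  95.3x1 + 113.6x2 + 64.1x3 ≥ 197   (octane-barrels)
  x1, x2, x3 ≥ 0.
The cheapest feasible vertex uses only MTBE, heavy naphtha; reformate is not used. The energy and oxygenate mass requirements are met with equality.
Solving gives x2 = 1.45386, x3 = 0.602156.
Total cost: 103.51·1.45386 + 79.22·0.602156 = 198.1918.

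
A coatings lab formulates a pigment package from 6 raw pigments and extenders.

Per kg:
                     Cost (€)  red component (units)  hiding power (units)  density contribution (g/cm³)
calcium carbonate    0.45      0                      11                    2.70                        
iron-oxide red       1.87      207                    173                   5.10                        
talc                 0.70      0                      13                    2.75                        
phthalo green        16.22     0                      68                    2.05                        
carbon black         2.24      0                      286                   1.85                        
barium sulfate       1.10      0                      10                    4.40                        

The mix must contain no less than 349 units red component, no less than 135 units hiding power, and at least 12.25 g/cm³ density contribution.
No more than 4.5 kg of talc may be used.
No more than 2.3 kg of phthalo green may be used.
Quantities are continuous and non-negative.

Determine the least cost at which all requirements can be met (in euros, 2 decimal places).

€3.76

This is a linear program. Let x1 = kg of calcium carbonate, x2 = kg of iron-oxide red, x3 = kg of talc, x4 = kg of phthalo green, x5 = kg of carbon black, x6 = kg of barium sulfate.
Minimize 0.45x1 + 1.87x2 + 0.7x3 + 16.22x4 + 2.24x5 + 1.1x6 s.t.:
  207x2 ≥ 349   (red component)
  11x1 + 173x2 + 13x3 + 68x4 + 286x5 + 10x6 ≥ 135   (hiding power)
  2.7x1 + 5.1x2 + 2.75x3 + 2.05x4 + 1.85x5 + 4.4x6 ≥ 12.25   (density contribution)
  x3 ≤ 4.5
  x4 ≤ 2.3
  x1, x2, x3, x4, x5, x6 ≥ 0.
The minimum-cost mix takes nothing from talc, phthalo green, carbon black, barium sulfate — only calcium carbonate, iron-oxide red. Binding constraints: red component and density contribution.
That vertex is x1 = 1.352, x2 = 1.686.
Total cost: 0.45·1.352 + 1.87·1.686 = 3.7612.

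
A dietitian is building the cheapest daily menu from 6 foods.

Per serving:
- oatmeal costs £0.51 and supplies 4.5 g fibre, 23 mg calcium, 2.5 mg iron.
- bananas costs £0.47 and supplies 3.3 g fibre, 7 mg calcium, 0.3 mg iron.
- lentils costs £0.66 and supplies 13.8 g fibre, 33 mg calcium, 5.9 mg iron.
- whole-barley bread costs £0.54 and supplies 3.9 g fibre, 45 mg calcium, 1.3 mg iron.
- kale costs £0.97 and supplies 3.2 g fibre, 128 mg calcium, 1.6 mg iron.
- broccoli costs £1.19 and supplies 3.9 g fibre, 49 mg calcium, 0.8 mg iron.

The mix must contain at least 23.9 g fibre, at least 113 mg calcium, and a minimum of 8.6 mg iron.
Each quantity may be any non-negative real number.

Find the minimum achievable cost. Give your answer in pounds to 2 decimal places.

£1.52

Treat it as an LP. Let x1 = servings of oatmeal, x2 = servings of bananas, x3 = servings of lentils, x4 = servings of whole-barley bread, x5 = servings of kale, x6 = servings of broccoli.
min 0.51x1 + 0.47x2 + 0.66x3 + 0.54x4 + 0.97x5 + 1.19x6 s.t.:
  4.5x1 + 3.3x2 + 13.8x3 + 3.9x4 + 3.2x5 + 3.9x6 ≥ 23.9   (fibre)
  23x1 + 7x2 + 33x3 + 45x4 + 128x5 + 49x6 ≥ 113   (calcium)
  2.5x1 + 0.3x2 + 5.9x3 + 1.3x4 + 1.6x5 + 0.8x6 ≥ 8.6   (iron)
  x1, x2, x3, x4, x5, x6 ≥ 0.
The optimal basis is {lentils, kale}; oatmeal, bananas, whole-barley bread, broccoli drop out. There the fibre and calcium constraints are tight.
So lentils = 1.624 servings, kale = 0.4641 servings.
Hence cost = 0.66·1.624 + 0.97·0.4641 = £1.5220.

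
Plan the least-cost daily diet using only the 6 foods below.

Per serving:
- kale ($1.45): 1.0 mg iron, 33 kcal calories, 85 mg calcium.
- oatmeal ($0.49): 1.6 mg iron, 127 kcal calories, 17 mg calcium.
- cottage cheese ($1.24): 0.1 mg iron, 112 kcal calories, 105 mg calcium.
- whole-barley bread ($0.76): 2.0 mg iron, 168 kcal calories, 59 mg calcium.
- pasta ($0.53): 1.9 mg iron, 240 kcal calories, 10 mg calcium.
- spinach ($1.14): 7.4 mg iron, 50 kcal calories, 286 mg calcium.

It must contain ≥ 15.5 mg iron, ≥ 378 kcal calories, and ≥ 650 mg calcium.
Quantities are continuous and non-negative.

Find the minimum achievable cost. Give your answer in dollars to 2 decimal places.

Let x1 = servings of kale, x2 = servings of oatmeal, x3 = servings of cottage cheese, x4 = servings of whole-barley bread, x5 = servings of pasta, x6 = servings of spinach.
min 1.45x1 + 0.49x2 + 1.24x3 + 0.76x4 + 0.53x5 + 1.14x6 subject to:
  1x1 + 1.6x2 + 0.1x3 + 2x4 + 1.9x5 + 7.4x6 ≥ 15.5   (iron)
  33x1 + 127x2 + 112x3 + 168x4 + 240x5 + 50x6 ≥ 378   (calories)
  85x1 + 17x2 + 105x3 + 59x4 + 10x5 + 286x6 ≥ 650   (calcium)
  x1, x2, x3, x4, x5, x6 ≥ 0.
The cheapest feasible vertex uses only pasta, spinach; kale, oatmeal, cottage cheese, whole-barley bread are not used. The calories and calcium requirements are met with equality.
Optimal quantities: pasta = 1.1096 servings, spinach = 2.2339 servings.
Cost = 0.53·1.1096 + 1.14·2.2339 = 3.1347.

$3.13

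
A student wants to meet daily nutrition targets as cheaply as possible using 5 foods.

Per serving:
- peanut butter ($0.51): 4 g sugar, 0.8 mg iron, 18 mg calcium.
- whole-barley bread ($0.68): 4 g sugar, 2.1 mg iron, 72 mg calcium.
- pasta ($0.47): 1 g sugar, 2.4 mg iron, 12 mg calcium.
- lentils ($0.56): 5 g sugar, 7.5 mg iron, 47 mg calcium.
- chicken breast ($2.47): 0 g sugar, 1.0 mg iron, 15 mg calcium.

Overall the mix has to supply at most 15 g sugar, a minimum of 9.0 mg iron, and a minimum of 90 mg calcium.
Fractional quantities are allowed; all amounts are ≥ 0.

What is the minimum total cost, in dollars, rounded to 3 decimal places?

$0.971

Set it up as a linear program. Let x1 = servings of peanut butter, x2 = servings of whole-barley bread, x3 = servings of pasta, x4 = servings of lentils, x5 = servings of chicken breast.
min 0.51x1 + 0.68x2 + 0.47x3 + 0.56x4 + 2.47x5 with:
  4x1 + 4x2 + 1x3 + 5x4 ≤ 15   (sugar)
  0.8x1 + 2.1x2 + 2.4x3 + 7.5x4 + 1x5 ≥ 9   (iron)
  18x1 + 72x2 + 12x3 + 47x4 + 15x5 ≥ 90   (calcium)
  x1, x2, x3, x4, x5 ≥ 0.
The cheapest feasible vertex uses only whole-barley bread, lentils; peanut butter, pasta, chicken breast are not used. There the iron and calcium constraints are tight.
Optimal quantities: whole-barley bread = 0.571 servings, lentils = 1.04 servings.
Objective = 0.68·0.571 + 0.56·1.04 = 0.97068.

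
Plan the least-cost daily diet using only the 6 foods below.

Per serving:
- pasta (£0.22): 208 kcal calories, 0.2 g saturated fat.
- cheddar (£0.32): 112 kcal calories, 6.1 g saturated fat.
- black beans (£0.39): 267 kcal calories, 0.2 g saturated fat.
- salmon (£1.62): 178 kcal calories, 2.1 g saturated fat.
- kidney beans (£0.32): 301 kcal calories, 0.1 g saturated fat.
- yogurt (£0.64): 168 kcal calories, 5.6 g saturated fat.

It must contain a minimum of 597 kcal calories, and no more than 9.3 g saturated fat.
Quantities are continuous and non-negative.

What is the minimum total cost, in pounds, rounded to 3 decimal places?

£0.631

Let x1 = servings of pasta, x2 = servings of cheddar, x3 = servings of black beans, x4 = servings of salmon, x5 = servings of kidney beans, x6 = servings of yogurt.
Minimise 0.22x1 + 0.32x2 + 0.39x3 + 1.62x4 + 0.32x5 + 0.64x6 s.t.:
  208x1 + 112x2 + 267x3 + 178x4 + 301x5 + 168x6 ≥ 597   (calories)
  0.2x1 + 6.1x2 + 0.2x3 + 2.1x4 + 0.1x5 + 5.6x6 ≤ 9.3   (saturated fat)
  x1, x2, x3, x4, x5, x6 ≥ 0.
The minimum-cost mix takes nothing from cheddar, black beans, salmon, kidney beans, yogurt — only pasta. Binding constraint: calories.
So pasta = 2.87 servings.
Total cost: 0.22·2.87 = 0.63140.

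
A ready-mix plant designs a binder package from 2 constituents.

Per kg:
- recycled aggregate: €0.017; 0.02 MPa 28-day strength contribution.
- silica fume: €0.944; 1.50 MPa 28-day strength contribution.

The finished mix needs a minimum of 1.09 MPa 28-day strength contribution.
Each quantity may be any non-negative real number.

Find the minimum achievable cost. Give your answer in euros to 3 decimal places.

Let x1 = kg of recycled aggregate, x2 = kg of silica fume.
Minimize 0.017x1 + 0.944x2 subject to:
  0.02x1 + 1.5x2 ≥ 1.09   (28-day strength contribution)
  x1, x2 ≥ 0.
The minimum-cost mix takes nothing from recycled aggregate — only silica fume. There the 28-day strength contribution constraint is tight.
Solving gives x2 = 0.7267.
Objective = 0.944·0.7267 = 0.68600.

€0.686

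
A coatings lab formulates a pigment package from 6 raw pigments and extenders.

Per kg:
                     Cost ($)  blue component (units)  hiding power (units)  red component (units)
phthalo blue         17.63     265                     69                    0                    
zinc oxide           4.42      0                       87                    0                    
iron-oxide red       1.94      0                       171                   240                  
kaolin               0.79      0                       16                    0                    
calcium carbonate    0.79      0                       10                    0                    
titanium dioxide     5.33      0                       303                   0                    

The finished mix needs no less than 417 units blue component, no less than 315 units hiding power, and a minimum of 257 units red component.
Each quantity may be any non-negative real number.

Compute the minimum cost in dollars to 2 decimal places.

Treat it as an LP. Let x1 = kg of phthalo blue, x2 = kg of zinc oxide, x3 = kg of iron-oxide red, x4 = kg of kaolin, x5 = kg of calcium carbonate, x6 = kg of titanium dioxide.
Minimise 17.63x1 + 4.42x2 + 1.94x3 + 0.79x4 + 0.79x5 + 5.33x6 with:
  265x1 ≥ 417   (blue component)
  69x1 + 87x2 + 171x3 + 16x4 + 10x5 + 303x6 ≥ 315   (hiding power)
  240x3 ≥ 257   (red component)
  x1, x2, x3, x4, x5, x6 ≥ 0.
The minimum-cost mix takes nothing from zinc oxide, kaolin, calcium carbonate, titanium dioxide — only phthalo blue, iron-oxide red. There the blue component and hiding power constraints are tight.
Solving gives x1 = 1.5736, x3 = 1.2071.
Objective = 17.63·1.5736 + 1.94·1.2071 = 30.0843.

$30.08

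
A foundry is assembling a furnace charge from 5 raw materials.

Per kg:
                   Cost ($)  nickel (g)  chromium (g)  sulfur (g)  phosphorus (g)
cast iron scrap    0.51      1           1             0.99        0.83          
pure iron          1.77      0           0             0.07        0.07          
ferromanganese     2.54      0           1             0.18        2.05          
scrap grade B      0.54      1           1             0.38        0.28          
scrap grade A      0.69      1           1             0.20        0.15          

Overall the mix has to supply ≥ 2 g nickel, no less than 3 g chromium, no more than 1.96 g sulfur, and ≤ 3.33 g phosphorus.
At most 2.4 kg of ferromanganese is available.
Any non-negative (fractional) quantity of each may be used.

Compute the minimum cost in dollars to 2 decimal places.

Let x1 = kg of cast iron scrap, x2 = kg of pure iron, x3 = kg of ferromanganese, x4 = kg of scrap grade B, x5 = kg of scrap grade A.
Minimise 0.51x1 + 1.77x2 + 2.54x3 + 0.54x4 + 0.69x5 subject to:
  1x1 + 1x4 + 1x5 ≥ 2   (nickel)
  1x1 + 1x3 + 1x4 + 1x5 ≥ 3   (chromium)
  0.99x1 + 0.07x2 + 0.18x3 + 0.38x4 + 0.2x5 ≤ 1.96   (sulfur)
  0.83x1 + 0.07x2 + 2.05x3 + 0.28x4 + 0.15x5 ≤ 3.33   (phosphorus)
  x3 ≤ 2.4
  x1, x2, x3, x4, x5 ≥ 0.
The minimum-cost mix takes nothing from pure iron, ferromanganese, scrap grade A — only cast iron scrap, scrap grade B. Binding constraints: chromium and sulfur.
Solving gives x1 = 1.344, x4 = 1.656.
Total cost: 0.51·1.344 + 0.54·1.656 = 1.5797.

$1.58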